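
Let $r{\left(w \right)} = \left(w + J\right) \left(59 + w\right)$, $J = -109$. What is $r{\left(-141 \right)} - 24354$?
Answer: $-3854$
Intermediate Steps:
$r{\left(w \right)} = \left(-109 + w\right) \left(59 + w\right)$ ($r{\left(w \right)} = \left(w - 109\right) \left(59 + w\right) = \left(-109 + w\right) \left(59 + w\right)$)
$r{\left(-141 \right)} - 24354 = \left(-6431 + \left(-141\right)^{2} - -7050\right) - 24354 = \left(-6431 + 19881 + 7050\right) - 24354 = 20500 - 24354 = -3854$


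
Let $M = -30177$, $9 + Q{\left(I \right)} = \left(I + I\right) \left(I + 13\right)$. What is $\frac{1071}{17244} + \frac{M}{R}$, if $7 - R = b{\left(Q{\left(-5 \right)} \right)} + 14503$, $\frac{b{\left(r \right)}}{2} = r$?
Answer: $\frac{29761487}{13716644} \approx 2.1697$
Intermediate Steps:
$Q{\left(I \right)} = -9 + 2 I \left(13 + I\right)$ ($Q{\left(I \right)} = -9 + \left(I + I\right) \left(I + 13\right) = -9 + 2 I \left(13 + I\right)$)
$b{\left(r \right)} = 2 r$
$R = -14318$ ($R = 7 - \left(2 \left(-9 + 2 \left(-5\right)^{2} + 26 \left(-5\right)\right) + 14503\right) = 7 - \left(2 \left(-9 + 2 \cdot 25 - 130\right) + 14503\right) = 7 - \left(2 \left(-9 + 50 - 130\right) + 14503\right) = 7 - \left(2 \left(-89\right) + 14503\right) = 7 - \left(-178 + 14503\right) = 7 - 14325 = -14318$)
$\frac{1071}{17244} + \frac{M}{R} = \frac{1071}{17244} - \frac{30177}{-14318} = 1071 \cdot \frac{1}{17244} - - \frac{30177}{14318} = \frac{119}{1916} + \frac{30177}{14318} = \frac{29761487}{13716644}$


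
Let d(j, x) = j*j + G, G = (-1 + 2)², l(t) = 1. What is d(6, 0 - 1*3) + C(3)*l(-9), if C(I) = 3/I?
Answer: 38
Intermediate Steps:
G = 1 (G = 1² = 1)
d(j, x) = 1 + j² (d(j, x) = j*j + 1 = j² + 1 = 1 + j²)
d(6, 0 - 1*3) + C(3)*l(-9) = (1 + 6²) + (3/3)*1 = (1 + 36) + (3*(⅓))*1 = 37 + 1*1 = 37 + 1 = 38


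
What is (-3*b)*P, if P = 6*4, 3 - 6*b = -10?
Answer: -156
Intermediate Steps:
b = 13/6 (b = 1/2 - 1/6*(-10) = 1/2 + 5/3 = 13/6 ≈ 2.1667)
P = 24
(-3*b)*P = -3*13/6*24 = -13/2*24 = -156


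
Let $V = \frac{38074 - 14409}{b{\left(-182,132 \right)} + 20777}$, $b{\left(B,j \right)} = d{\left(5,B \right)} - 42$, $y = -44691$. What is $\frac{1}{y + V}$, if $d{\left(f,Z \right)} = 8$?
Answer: $- \frac{20743}{927001748} \approx -2.2376 \cdot 10^{-5}$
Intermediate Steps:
$b{\left(B,j \right)} = -34$ ($b{\left(B,j \right)} = 8 - 42 = -34$)
$V = \frac{23665}{20743}$ ($V = \frac{38074 - 14409}{-34 + 20777} = \frac{23665}{20743} \approx 1.1409$)
$\frac{1}{y + V} = \frac{1}{-44691 + \frac{23665}{20743}} = \frac{1}{- \frac{927001748}{20743}} = - \frac{20743}{927001748}$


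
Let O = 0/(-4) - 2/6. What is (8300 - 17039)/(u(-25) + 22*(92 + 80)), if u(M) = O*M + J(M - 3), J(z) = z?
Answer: -26217/11293 ≈ -2.3215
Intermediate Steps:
O = -1/3 (O = 0*(-1/4) - 2*1/6 = 0 - 1/3 = -1/3 ≈ -0.33333)
u(M) = -3 + 2*M/3 (u(M) = -M/3 + (M - 3) = -M/3 + (-3 + M) = -3 + 2*M/3)
(8300 - 17039)/(u(-25) + 22*(92 + 80)) = (8300 - 17039)/((-3 + (2/3)*(-25)) + 22*(92 + 80)) = -8739/((-3 - 50/3) + 22*172) = -8739/(-59/3 + 3784) = -8739/11293/3 = -8739*3/11293 = -26217/11293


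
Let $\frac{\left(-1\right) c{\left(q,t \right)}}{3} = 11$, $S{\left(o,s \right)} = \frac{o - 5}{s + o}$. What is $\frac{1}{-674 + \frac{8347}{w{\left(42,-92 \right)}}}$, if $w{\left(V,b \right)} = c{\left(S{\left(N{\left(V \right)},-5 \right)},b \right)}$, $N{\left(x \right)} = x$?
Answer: $- \frac{33}{30589} \approx -0.0010788$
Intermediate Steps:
$S{\left(o,s \right)} = \frac{-5 + o}{o + s}$
$c{\left(q,t \right)} = -33$ ($c{\left(q,t \right)} = \left(-3\right) 11 = -33$)
$w{\left(V,b \right)} = -33$
$\frac{1}{-674 + \frac{8347}{w{\left(42,-92 \right)}}} = \frac{1}{-674 + \frac{8347}{-33}} = \frac{1}{-674 + 8347 \left(- \frac{1}{33}\right)} = \frac{1}{-674 - \frac{8347}{33}} = \frac{1}{- \frac{30589}{33}} = - \frac{33}{30589}$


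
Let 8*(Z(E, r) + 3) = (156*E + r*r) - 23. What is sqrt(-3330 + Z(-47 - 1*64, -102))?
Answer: I*sqrt(67198)/4 ≈ 64.806*I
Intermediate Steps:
Z(E, r) = -47/8 + r**2/8 + 39*E/2 (Z(E, r) = -3 + ((156*E + r*r) - 23)/8 = -3 + ((156*E + r**2) - 23)/8 = -3 + ((r**2 + 156*E) - 23)/8 = -3 + (-23 + r**2 + 156*E)/8 = -3 + (-23/8 + r**2/8 + 39*E/2) = -47/8 + r**2/8 + 39*E/2)
sqrt(-3330 + Z(-47 - 1*64, -102)) = sqrt(-3330 + (-47/8 + (1/8)*(-102)**2 + 39*(-47 - 1*64)/2)) = sqrt(-3330 + (-47/8 + (1/8)*10404 + 39*(-47 - 64)/2)) = sqrt(-3330 + (-47/8 + 2601/2 + (39/2)*(-111))) = sqrt(-3330 + (-47/8 + 2601/2 - 4329/2)) = sqrt(-3330 - 6959/8) = sqrt(-33599/8) = I*sqrt(67198)/4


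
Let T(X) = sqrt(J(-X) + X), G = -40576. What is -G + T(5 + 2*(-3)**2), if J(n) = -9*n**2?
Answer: 40576 + I*sqrt(4738) ≈ 40576.0 + 68.833*I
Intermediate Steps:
T(X) = sqrt(X - 9*X**2) (T(X) = sqrt(-9*X**2 + X) = sqrt(X - 9*X**2))
-G + T(5 + 2*(-3)**2) = -1*(-40576) + sqrt((5 + 2*(-3)**2)*(1 - 9*(5 + 2*(-3)**2))) = 40576 + sqrt((5 + 2*9)*(1 - 9*(5 + 2*9))) = 40576 + sqrt((5 + 18)*(1 - 9*(5 + 18))) = 40576 + sqrt(23*(1 - 9*23)) = 40576 + sqrt(23*(1 - 207)) = 40576 + sqrt(23*(-206)) = 40576 + sqrt(-4738) = 40576 + I*sqrt(4738)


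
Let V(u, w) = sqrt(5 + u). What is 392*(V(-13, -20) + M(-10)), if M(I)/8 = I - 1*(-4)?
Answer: -18816 + 784*I*sqrt(2) ≈ -18816.0 + 1108.7*I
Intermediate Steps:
M(I) = 32 + 8*I (M(I) = 8*(I - 1*(-4)) = 8*(I + 4) = 8*(4 + I) = 32 + 8*I)
392*(V(-13, -20) + M(-10)) = 392*(sqrt(5 - 13) + (32 + 8*(-10))) = 392*(sqrt(-8) + (32 - 80)) = 392*(2*I*sqrt(2) - 48) = 392*(-48 + 2*I*sqrt(2)) = -18816 + 784*I*sqrt(2)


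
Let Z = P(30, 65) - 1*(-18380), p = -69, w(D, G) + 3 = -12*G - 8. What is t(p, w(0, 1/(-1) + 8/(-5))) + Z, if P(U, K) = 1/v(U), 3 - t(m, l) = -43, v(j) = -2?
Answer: 36851/2 ≈ 18426.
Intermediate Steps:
w(D, G) = -11 - 12*G (w(D, G) = -3 + (-12*G - 8) = -3 + (-8 - 12*G) = -11 - 12*G)
t(m, l) = 46 (t(m, l) = 3 - 1*(-43) = 3 + 43 = 46)
P(U, K) = -½ (P(U, K) = 1/(-2) = -½)
Z = 36759/2 (Z = -½ - 1*(-18380) = -½ + 18380 = 36759/2 ≈ 18380.)
t(p, w(0, 1/(-1) + 8/(-5))) + Z = 46 + 36759/2 = 36851/2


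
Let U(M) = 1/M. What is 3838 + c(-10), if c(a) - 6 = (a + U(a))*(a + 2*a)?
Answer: 4147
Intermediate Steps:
U(M) = 1/M
c(a) = 6 + 3*a*(a + 1/a) (c(a) = 6 + (a + 1/a)*(a + 2*a) = 6 + (a + 1/a)*(3*a) = 6 + 3*a*(a + 1/a))
3838 + c(-10) = 3838 + (9 + 3*(-10)²) = 3838 + (9 + 3*100) = 3838 + (9 + 300) = 3838 + 309 = 4147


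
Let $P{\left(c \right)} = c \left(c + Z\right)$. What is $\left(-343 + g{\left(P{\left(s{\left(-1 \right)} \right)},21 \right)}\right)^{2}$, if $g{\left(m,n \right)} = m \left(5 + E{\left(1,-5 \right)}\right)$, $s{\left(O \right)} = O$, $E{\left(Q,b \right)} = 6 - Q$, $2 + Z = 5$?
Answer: $131769$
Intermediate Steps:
$Z = 3$ ($Z = -2 + 5 = 3$)
$P{\left(c \right)} = c \left(3 + c\right)$ ($P{\left(c \right)} = c \left(c + 3\right) = c \left(3 + c\right)$)
$g{\left(m,n \right)} = 10 m$ ($g{\left(m,n \right)} = m \left(5 + \left(6 - 1\right)\right) = m \left(5 + 5\right) = m 10 = 10 m$)
$\left(-343 + g{\left(P{\left(s{\left(-1 \right)} \right)},21 \right)}\right)^{2} = \left(-343 + 10 \left(- (3 - 1)\right)\right)^{2} = \left(-343 + 10 \left(\left(-1\right) 2\right)\right)^{2} = \left(-343 + 10 \left(-2\right)\right)^{2} = \left(-343 - 20\right)^{2} = \left(-363\right)^{2} = 131769$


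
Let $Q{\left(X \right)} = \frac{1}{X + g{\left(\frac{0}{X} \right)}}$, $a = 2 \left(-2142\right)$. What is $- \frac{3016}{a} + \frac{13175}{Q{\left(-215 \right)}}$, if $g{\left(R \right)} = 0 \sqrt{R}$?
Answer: $- \frac{3033740621}{1071} \approx -2.8326 \cdot 10^{6}$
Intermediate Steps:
$g{\left(R \right)} = 0$
$a = -4284$
$Q{\left(X \right)} = \frac{1}{X}$ ($Q{\left(X \right)} = \frac{1}{X + 0} = \frac{1}{X}$)
$- \frac{3016}{a} + \frac{13175}{Q{\left(-215 \right)}} = - \frac{3016}{-4284} + \frac{13175}{\frac{1}{-215}} = \left(-3016\right) \left(- \frac{1}{4284}\right) + \frac{13175}{- \frac{1}{215}} = \frac{754}{1071} + 13175 \left(-215\right) = \frac{754}{1071} - 2832625 = - \frac{3033740621}{1071}$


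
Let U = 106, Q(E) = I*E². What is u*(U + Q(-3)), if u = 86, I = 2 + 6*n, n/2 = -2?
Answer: -7912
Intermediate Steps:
n = -4 (n = 2*(-2) = -4)
I = -22 (I = 2 + 6*(-4) = 2 - 24 = -22)
Q(E) = -22*E²
u*(U + Q(-3)) = 86*(106 - 22*(-3)²) = 86*(106 - 22*9) = 86*(106 - 198) = 86*(-92) = -7912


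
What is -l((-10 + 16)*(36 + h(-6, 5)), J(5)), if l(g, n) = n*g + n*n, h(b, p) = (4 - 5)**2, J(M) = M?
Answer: -1135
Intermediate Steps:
h(b, p) = 1 (h(b, p) = (-1)**2 = 1)
l(g, n) = n**2 + g*n (l(g, n) = g*n + n**2 = n**2 + g*n)
-l((-10 + 16)*(36 + h(-6, 5)), J(5)) = -5*((-10 + 16)*(36 + 1) + 5) = -5*(6*37 + 5) = -5*(222 + 5) = -5*227 = -1*1135 = -1135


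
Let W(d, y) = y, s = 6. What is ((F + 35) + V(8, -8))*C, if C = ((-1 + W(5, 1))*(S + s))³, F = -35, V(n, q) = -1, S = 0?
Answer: 0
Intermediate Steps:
C = 0 (C = ((-1 + 1)*(0 + 6))³ = (0*6)³ = 0³ = 0)
((F + 35) + V(8, -8))*C = ((-35 + 35) - 1)*0 = (0 - 1)*0 = -1*0 = 0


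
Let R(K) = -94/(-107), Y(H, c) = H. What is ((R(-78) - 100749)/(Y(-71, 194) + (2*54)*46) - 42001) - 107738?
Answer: -78470871530/523979 ≈ -1.4976e+5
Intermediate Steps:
R(K) = 94/107 (R(K) = -94*(-1/107) = 94/107)
((R(-78) - 100749)/(Y(-71, 194) + (2*54)*46) - 42001) - 107738 = ((94/107 - 100749)/(-71 + (2*54)*46) - 42001) - 107738 = (-10780049/(107*(-71 + 108*46)) - 42001) - 107738 = (-10780049/(107*(-71 + 4968)) - 42001) - 107738 = (-10780049/107/4897 - 42001) - 107738 = (-10780049/107*1/4897 - 42001) - 107738 = (-10780049/523979 - 42001) - 107738 = -22018422028/523979 - 107738 = -78470871530/523979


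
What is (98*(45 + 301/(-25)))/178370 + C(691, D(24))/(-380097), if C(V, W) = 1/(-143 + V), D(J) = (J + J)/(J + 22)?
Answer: 8410042237031/464415627946500 ≈ 0.018109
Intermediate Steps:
D(J) = 2*J/(22 + J) (D(J) = (2*J)/(22 + J) = 2*J/(22 + J))
(98*(45 + 301/(-25)))/178370 + C(691, D(24))/(-380097) = (98*(45 + 301/(-25)))/178370 + 1/((-143 + 691)*(-380097)) = (98*(45 + 301*(-1/25)))*(1/178370) - 1/380097/548 = (98*(45 - 301/25))*(1/178370) + (1/548)*(-1/380097) = (98*(824/25))*(1/178370) - 1/208293156 = (80752/25)*(1/178370) - 1/208293156 = 40376/2229625 - 1/208293156 = 8410042237031/464415627946500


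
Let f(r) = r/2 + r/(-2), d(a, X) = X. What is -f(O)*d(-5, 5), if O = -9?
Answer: 0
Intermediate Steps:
f(r) = 0 (f(r) = r*(½) + r*(-½) = r/2 - r/2 = 0)
-f(O)*d(-5, 5) = -0*5 = -1*0 = 0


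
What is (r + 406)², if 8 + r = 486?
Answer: 781456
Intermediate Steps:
r = 478 (r = -8 + 486 = 478)
(r + 406)² = (478 + 406)² = 884² = 781456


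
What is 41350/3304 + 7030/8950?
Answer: 19665481/1478540 ≈ 13.301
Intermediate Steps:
41350/3304 + 7030/8950 = 41350*(1/3304) + 7030*(1/8950) = 20675/1652 + 703/895 = 19665481/1478540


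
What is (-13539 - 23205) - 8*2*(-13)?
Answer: -36536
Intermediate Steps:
(-13539 - 23205) - 8*2*(-13) = -36744 - 16*(-13) = -36744 - 1*(-208) = -36744 + 208 = -36536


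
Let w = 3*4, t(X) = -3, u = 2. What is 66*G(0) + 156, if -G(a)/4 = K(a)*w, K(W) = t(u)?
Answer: 9660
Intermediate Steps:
K(W) = -3
w = 12
G(a) = 144 (G(a) = -(-12)*12 = -4*(-36) = 144)
66*G(0) + 156 = 66*144 + 156 = 9504 + 156 = 9660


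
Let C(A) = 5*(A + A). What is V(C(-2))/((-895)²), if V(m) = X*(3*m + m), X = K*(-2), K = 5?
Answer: 32/32041 ≈ 0.00099872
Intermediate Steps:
X = -10 (X = 5*(-2) = -10)
C(A) = 10*A (C(A) = 5*(2*A) = 10*A)
V(m) = -40*m (V(m) = -10*(3*m + m) = -40*m)
V(C(-2))/((-895)²) = (-400*(-2))/((-895)²) = -40*(-20)/801025 = 800*(1/801025) = 32/32041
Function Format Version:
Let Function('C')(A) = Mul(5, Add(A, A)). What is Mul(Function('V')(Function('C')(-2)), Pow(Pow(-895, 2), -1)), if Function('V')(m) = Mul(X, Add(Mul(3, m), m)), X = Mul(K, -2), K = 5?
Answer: Rational(32, 32041) ≈ 0.00099872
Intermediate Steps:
X = -10 (X = Mul(5, -2) = -10)
Function('C')(A) = Mul(10, A) (Function('C')(A) = Mul(5, Mul(2, A)) = Mul(10, A))
Function('V')(m) = Mul(-40, m) (Function('V')(m) = Mul(-10, Add(Mul(3, m), m)) = Mul(-10, Mul(4, m)) = Mul(-40, m))
Mul(Function('V')(Function('C')(-2)), Pow(Pow(-895, 2), -1)) = Mul(Mul(-40, Mul(10, -2)), Pow(Pow(-895, 2), -1)) = Mul(Mul(-40, -20), Pow(801025, -1)) = Mul(800, Rational(1, 801025)) = Rational(32, 32041)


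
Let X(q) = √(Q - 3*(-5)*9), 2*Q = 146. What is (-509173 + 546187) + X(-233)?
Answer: 37014 + 4*√13 ≈ 37028.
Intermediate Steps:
Q = 73 (Q = (½)*146 = 73)
X(q) = 4*√13 (X(q) = √(73 - 3*(-5)*9) = √(73 + 15*9) = √(73 + 135) = √208 = 4*√13)
(-509173 + 546187) + X(-233) = (-509173 + 546187) + 4*√13 = 37014 + 4*√13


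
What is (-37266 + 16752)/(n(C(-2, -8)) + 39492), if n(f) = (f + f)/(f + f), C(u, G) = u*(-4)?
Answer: -20514/39493 ≈ -0.51943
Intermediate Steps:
C(u, G) = -4*u
n(f) = 1 (n(f) = (2*f)/((2*f)) = (2*f)*(1/(2*f)) = 1)
(-37266 + 16752)/(n(C(-2, -8)) + 39492) = (-37266 + 16752)/(1 + 39492) = -20514/39493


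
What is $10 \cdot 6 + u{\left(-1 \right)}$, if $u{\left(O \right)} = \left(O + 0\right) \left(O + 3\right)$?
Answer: $58$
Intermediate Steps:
$u{\left(O \right)} = O \left(3 + O\right)$
$10 \cdot 6 + u{\left(-1 \right)} = 10 \cdot 6 - \left(3 - 1\right) = 60 - 2 = 58$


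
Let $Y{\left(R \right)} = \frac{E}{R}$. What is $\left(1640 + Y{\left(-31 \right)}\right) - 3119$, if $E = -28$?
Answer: $- \frac{45821}{31} \approx -1478.1$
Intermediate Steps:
$Y{\left(R \right)} = - \frac{28}{R}$
$\left(1640 + Y{\left(-31 \right)}\right) - 3119 = \left(1640 - \frac{28}{-31}\right) - 3119 = \left(1640 - - \frac{28}{31}\right) - 3119 = \left(1640 + \frac{28}{31}\right) - 3119 = \frac{50868}{31} - 3119 = - \frac{45821}{31}$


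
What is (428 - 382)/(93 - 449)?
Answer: -23/178 ≈ -0.12921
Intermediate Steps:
(428 - 382)/(93 - 449) = 46/(-356) = 46*(-1/356) = -23/178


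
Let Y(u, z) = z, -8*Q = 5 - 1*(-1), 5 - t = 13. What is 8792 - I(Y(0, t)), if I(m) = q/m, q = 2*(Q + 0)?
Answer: 140669/16 ≈ 8791.8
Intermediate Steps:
t = -8 (t = 5 - 1*13 = 5 - 13 = -8)
Q = -3/4 (Q = -(5 - 1*(-1))/8 = -(5 + 1)/8 = -1/8*6 = -3/4 ≈ -0.75000)
q = -3/2 (q = 2*(-3/4 + 0) = 2*(-3/4) = -3/2 ≈ -1.5000)
I(m) = -3/(2*m)
8792 - I(Y(0, t)) = 8792 - (-3)/(2*(-8)) = 8792 - (-3)*(-1)/(2*8) = 8792 - 1*3/16 = 8792 - 3/16 = 140669/16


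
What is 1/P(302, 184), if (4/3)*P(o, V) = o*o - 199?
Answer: 4/273015 ≈ 1.4651e-5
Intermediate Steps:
P(o, V) = -597/4 + 3*o²/4 (P(o, V) = 3*(o*o - 199)/4 = 3*(o² - 199)/4 = 3*(-199 + o²)/4 = -597/4 + 3*o²/4)
1/P(302, 184) = 1/(-597/4 + (¾)*302²) = 1/(-597/4 + (¾)*91204) = 1/(-597/4 + 68403) = 1/(273015/4) = 4/273015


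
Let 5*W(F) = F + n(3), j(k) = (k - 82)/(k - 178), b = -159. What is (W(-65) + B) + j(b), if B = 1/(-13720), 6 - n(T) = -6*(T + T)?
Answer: -17962561/4623640 ≈ -3.8849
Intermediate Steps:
j(k) = (-82 + k)/(-178 + k)
n(T) = 6 + 12*T (n(T) = 6 - (-6)*(T + T) = 6 - (-6)*2*T = 6 - (-12)*T = 6 + 12*T)
B = -1/13720 ≈ -7.2886e-5
W(F) = 42/5 + F/5 (W(F) = (F + (6 + 12*3))/5 = (F + (6 + 36))/5 = (F + 42)/5 = (42 + F)/5 = 42/5 + F/5)
(W(-65) + B) + j(b) = ((42/5 + (1/5)*(-65)) - 1/13720) + (-82 - 159)/(-178 - 159) = ((42/5 - 13) - 1/13720) - 241/(-337) = (-23/5 - 1/13720) - 1/337*(-241) = -63113/13720 + 241/337 = -17962561/4623640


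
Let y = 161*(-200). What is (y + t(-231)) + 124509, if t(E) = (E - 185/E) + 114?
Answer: 21296537/231 ≈ 92193.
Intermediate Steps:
y = -32200
t(E) = 114 + E - 185/E
(y + t(-231)) + 124509 = (-32200 + (114 - 231 - 185/(-231))) + 124509 = (-32200 + (114 - 231 - 185*(-1/231))) + 124509 = (-32200 + (114 - 231 + 185/231)) + 124509 = (-32200 - 26842/231) + 124509 = -7465042/231 + 124509 = 21296537/231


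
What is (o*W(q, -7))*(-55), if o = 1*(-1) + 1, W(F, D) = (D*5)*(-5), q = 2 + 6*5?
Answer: 0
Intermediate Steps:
q = 32 (q = 2 + 30 = 32)
W(F, D) = -25*D (W(F, D) = (5*D)*(-5) = -25*D)
o = 0 (o = -1 + 1 = 0)
(o*W(q, -7))*(-55) = (0*(-25*(-7)))*(-55) = (0*175)*(-55) = 0*(-55) = 0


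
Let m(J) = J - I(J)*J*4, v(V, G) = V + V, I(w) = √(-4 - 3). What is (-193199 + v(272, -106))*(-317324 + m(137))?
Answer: 61107661485 + 105574940*I*√7 ≈ 6.1108e+10 + 2.7933e+8*I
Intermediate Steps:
I(w) = I*√7 (I(w) = √(-7) = I*√7)
v(V, G) = 2*V
m(J) = J - 4*I*J*√7 (m(J) = J - (I*√7)*J*4 = J - I*J*√7*4 = J - 4*I*J*√7)
(-193199 + v(272, -106))*(-317324 + m(137)) = (-193199 + 2*272)*(-317324 + 137*(1 - 4*I*√7)) = (-193199 + 544)*(-317324 + (137 - 548*I*√7)) = -192655*(-317187 - 548*I*√7) = 61107661485 + 105574940*I*√7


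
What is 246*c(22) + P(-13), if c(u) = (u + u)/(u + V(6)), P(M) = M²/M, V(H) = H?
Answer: 2615/7 ≈ 373.57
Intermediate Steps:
P(M) = M
c(u) = 2*u/(6 + u) (c(u) = (u + u)/(u + 6) = (2*u)/(6 + u) = 2*u/(6 + u))
246*c(22) + P(-13) = 246*(2*22/(6 + 22)) - 13 = 246*(2*22/28) - 13 = 246*(2*22*(1/28)) - 13 = 246*(11/7) - 13 = 2706/7 - 13 = 2615/7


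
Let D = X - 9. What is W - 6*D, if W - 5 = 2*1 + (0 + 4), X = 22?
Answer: -67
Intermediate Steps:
W = 11 (W = 5 + (2*1 + (0 + 4)) = 5 + (2 + 4) = 5 + 6 = 11)
D = 13 (D = 22 - 9 = 13)
W - 6*D = 11 - 6*13 = 11 - 78 = -67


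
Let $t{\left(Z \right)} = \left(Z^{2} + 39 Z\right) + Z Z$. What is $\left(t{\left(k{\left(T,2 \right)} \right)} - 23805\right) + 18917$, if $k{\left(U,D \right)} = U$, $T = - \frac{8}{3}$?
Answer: $- \frac{44800}{9} \approx -4977.8$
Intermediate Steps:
$T = - \frac{8}{3}$ ($T = \left(-8\right) \frac{1}{3} = - \frac{8}{3} \approx -2.6667$)
$t{\left(Z \right)} = 2 Z^{2} + 39 Z$ ($t{\left(Z \right)} = \left(Z^{2} + 39 Z\right) + Z^{2} = 2 Z^{2} + 39 Z$)
$\left(t{\left(k{\left(T,2 \right)} \right)} - 23805\right) + 18917 = \left(- \frac{8 \left(39 + 2 \left(- \frac{8}{3}\right)\right)}{3} - 23805\right) + 18917 = \left(- \frac{8 \left(39 - \frac{16}{3}\right)}{3} - 23805\right) + 18917 = \left(\left(- \frac{8}{3}\right) \frac{101}{3} - 23805\right) + 18917 = \left(- \frac{808}{9} - 23805\right) + 18917 = - \frac{215053}{9} + 18917 = - \frac{44800}{9}$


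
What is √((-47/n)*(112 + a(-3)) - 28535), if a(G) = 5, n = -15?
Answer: I*√704210/5 ≈ 167.83*I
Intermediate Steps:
√((-47/n)*(112 + a(-3)) - 28535) = √((-47/(-15))*(112 + 5) - 28535) = √(-47*(-1/15)*117 - 28535) = √((47/15)*117 - 28535) = √(1833/5 - 28535) = √(-140842/5) = I*√704210/5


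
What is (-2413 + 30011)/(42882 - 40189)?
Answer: 27598/2693 ≈ 10.248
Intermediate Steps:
(-2413 + 30011)/(42882 - 40189) = 27598/2693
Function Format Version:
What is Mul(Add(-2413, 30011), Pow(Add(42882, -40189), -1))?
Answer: Rational(27598, 2693) ≈ 10.248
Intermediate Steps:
Mul(Add(-2413, 30011), Pow(Add(42882, -40189), -1)) = Mul(27598, Pow(2693, -1)) = Mul(27598, Rational(1, 2693)) = Rational(27598, 2693)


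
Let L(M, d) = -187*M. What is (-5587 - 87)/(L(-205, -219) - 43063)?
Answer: 2837/2364 ≈ 1.2001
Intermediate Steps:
(-5587 - 87)/(L(-205, -219) - 43063) = (-5587 - 87)/(-187*(-205) - 43063) = -5674/(38335 - 43063) = -5674/(-4728) = -5674*(-1/4728) = 2837/2364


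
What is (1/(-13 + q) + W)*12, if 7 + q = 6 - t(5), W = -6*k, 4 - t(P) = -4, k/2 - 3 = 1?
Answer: -6342/11 ≈ -576.54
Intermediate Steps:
k = 8 (k = 6 + 2*1 = 6 + 2 = 8)
t(P) = 8 (t(P) = 4 - 1*(-4) = 4 + 4 = 8)
W = -48 (W = -6*8 = -48)
q = -9 (q = -7 + (6 - 1*8) = -7 + (6 - 8) = -7 - 2 = -9)
(1/(-13 + q) + W)*12 = (1/(-13 - 9) - 48)*12 = (1/(-22) - 48)*12 = (-1/22 - 48)*12 = -1057/22*12 = -6342/11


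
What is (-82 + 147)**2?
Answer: 4225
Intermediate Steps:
(-82 + 147)**2 = 65**2 = 4225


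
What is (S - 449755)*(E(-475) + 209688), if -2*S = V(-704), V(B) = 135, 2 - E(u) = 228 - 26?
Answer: -94232415880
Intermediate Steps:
E(u) = -200 (E(u) = 2 - (228 - 26) = 2 - 1*202 = 2 - 202 = -200)
S = -135/2 (S = -½*135 = -135/2 ≈ -67.500)
(S - 449755)*(E(-475) + 209688) = (-135/2 - 449755)*(-200 + 209688) = -899645/2*209488 = -94232415880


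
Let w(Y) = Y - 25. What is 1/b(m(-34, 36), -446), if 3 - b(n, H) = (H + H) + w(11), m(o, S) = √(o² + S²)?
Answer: 1/909 ≈ 0.0011001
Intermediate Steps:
m(o, S) = √(S² + o²)
w(Y) = -25 + Y
b(n, H) = 17 - 2*H (b(n, H) = 3 - ((H + H) + (-25 + 11)) = 3 - (2*H - 14) = 3 - (-14 + 2*H) = 3 + (14 - 2*H) = 17 - 2*H)
1/b(m(-34, 36), -446) = 1/(17 - 2*(-446)) = 1/(17 + 892) = 1/909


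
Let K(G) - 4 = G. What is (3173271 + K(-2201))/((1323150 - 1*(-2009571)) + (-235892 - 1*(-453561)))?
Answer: 1585537/1775195 ≈ 0.89316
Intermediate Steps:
K(G) = 4 + G
(3173271 + K(-2201))/((1323150 - 1*(-2009571)) + (-235892 - 1*(-453561))) = (3173271 + (4 - 2201))/((1323150 - 1*(-2009571)) + (-235892 - 1*(-453561))) = (3173271 - 2197)/((1323150 + 2009571) + (-235892 + 453561)) = 3171074/(3332721 + 217669) = 3171074/3550390 = 3171074*(1/3550390) = 1585537/1775195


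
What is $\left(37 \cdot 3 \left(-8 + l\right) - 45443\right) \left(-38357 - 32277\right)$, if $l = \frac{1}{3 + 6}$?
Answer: $\frac{9815018104}{3} \approx 3.2717 \cdot 10^{9}$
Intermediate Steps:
$l = \frac{1}{9} \approx 0.11111$
$\left(37 \cdot 3 \left(-8 + l\right) - 45443\right) \left(-38357 - 32277\right) = \left(37 \cdot 3 \left(-8 + \frac{1}{9}\right) - 45443\right) \left(-38357 - 32277\right) = \left(37 \cdot 3 \left(- \frac{71}{9}\right) - 45443\right) \left(-70634\right) = \left(37 \left(- \frac{71}{3}\right) - 45443\right) \left(-70634\right) = \left(- \frac{2627}{3} - 45443\right) \left(-70634\right) = \left(- \frac{138956}{3}\right) \left(-70634\right) = \frac{9815018104}{3}$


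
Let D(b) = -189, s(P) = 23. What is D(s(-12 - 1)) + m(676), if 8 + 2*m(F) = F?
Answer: 145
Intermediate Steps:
m(F) = -4 + F/2
D(s(-12 - 1)) + m(676) = -189 + (-4 + (½)*676) = -189 + (-4 + 338) = -189 + 334 = 145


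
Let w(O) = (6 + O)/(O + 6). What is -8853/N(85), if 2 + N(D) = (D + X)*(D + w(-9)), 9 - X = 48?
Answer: -2951/1318 ≈ -2.2390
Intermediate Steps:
X = -39 (X = 9 - 1*48 = 9 - 48 = -39)
w(O) = 1 (w(O) = (6 + O)/(6 + O) = 1)
N(D) = -2 + (1 + D)*(-39 + D) (N(D) = -2 + (D - 39)*(D + 1) = -2 + (-39 + D)*(1 + D) = -2 + (1 + D)*(-39 + D))
-8853/N(85) = -8853/(-41 + 85**2 - 38*85) = -8853/(-41 + 7225 - 3230) = -8853/3954 = -8853*1/3954 = -2951/1318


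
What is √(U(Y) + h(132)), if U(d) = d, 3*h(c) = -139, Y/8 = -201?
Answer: I*√14889/3 ≈ 40.674*I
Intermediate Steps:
Y = -1608 (Y = 8*(-201) = -1608)
h(c) = -139/3 (h(c) = (⅓)*(-139) = -139/3)
√(U(Y) + h(132)) = √(-1608 - 139/3) = √(-4963/3) = I*√14889/3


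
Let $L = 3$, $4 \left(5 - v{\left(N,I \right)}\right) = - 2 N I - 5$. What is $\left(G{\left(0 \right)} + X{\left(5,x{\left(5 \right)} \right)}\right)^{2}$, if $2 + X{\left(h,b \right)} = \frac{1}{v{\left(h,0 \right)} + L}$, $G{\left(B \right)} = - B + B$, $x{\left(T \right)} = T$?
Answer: $\frac{4900}{1369} \approx 3.5793$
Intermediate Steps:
$v{\left(N,I \right)} = \frac{25}{4} + \frac{I N}{2}$ ($v{\left(N,I \right)} = 5 - \frac{- 2 N I - 5}{4} = 5 - \frac{- 2 I N - 5}{4} = 5 - \frac{-5 - 2 I N}{4} = 5 + \left(\frac{5}{4} + \frac{I N}{2}\right) = \frac{25}{4} + \frac{I N}{2}$)
$G{\left(B \right)} = 0$
$X{\left(h,b \right)} = - \frac{70}{37}$ ($X{\left(h,b \right)} = -2 + \frac{1}{\left(\frac{25}{4} + \frac{1}{2} \cdot 0 h\right) + 3} = -2 + \frac{1}{\left(\frac{25}{4} + 0\right) + 3} = -2 + \frac{1}{\frac{25}{4} + 3} = -2 + \frac{1}{\frac{37}{4}} = -2 + \frac{4}{37} = - \frac{70}{37}$)
$\left(G{\left(0 \right)} + X{\left(5,x{\left(5 \right)} \right)}\right)^{2} = \left(0 - \frac{70}{37}\right)^{2} = \left(- \frac{70}{37}\right)^{2} = \frac{4900}{1369}$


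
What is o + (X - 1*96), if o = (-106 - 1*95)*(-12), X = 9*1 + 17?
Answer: 2342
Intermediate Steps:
X = 26 (X = 9 + 17 = 26)
o = 2412 (o = (-106 - 95)*(-12) = -201*(-12) = 2412)
o + (X - 1*96) = 2412 + (26 - 1*96) = 2412 + (26 - 96) = 2412 - 70 = 2342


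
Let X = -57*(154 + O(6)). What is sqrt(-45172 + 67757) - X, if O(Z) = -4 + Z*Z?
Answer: 10602 + sqrt(22585) ≈ 10752.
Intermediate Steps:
O(Z) = -4 + Z**2
X = -10602 (X = -57*(154 + (-4 + 6**2)) = -57*(154 + (-4 + 36)) = -57*(154 + 32) = -57*186 = -10602)
sqrt(-45172 + 67757) - X = sqrt(-45172 + 67757) - 1*(-10602) = sqrt(22585) + 10602 = 10602 + sqrt(22585)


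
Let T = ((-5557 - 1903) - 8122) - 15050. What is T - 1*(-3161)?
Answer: -27471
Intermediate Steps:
T = -30632 (T = (-7460 - 8122) - 15050 = -15582 - 15050 = -30632)
T - 1*(-3161) = -30632 - 1*(-3161) = -30632 + 3161 = -27471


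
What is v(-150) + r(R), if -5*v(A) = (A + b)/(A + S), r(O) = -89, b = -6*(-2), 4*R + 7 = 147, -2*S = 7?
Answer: -136891/1535 ≈ -89.180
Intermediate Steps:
S = -7/2 (S = -½*7 = -7/2 ≈ -3.5000)
R = 35 (R = -7/4 + (¼)*147 = -7/4 + 147/4 = 35)
b = 12
v(A) = -(12 + A)/(5*(-7/2 + A)) (v(A) = -(A + 12)/(5*(A - 7/2)) = -(12 + A)/(5*(-7/2 + A)))
v(-150) + r(R) = 2*(-12 - 1*(-150))/(5*(-7 + 2*(-150))) - 89 = 2*(-12 + 150)/(5*(-7 - 300)) - 89 = (⅖)*138/(-307) - 89 = (⅖)*(-1/307)*138 - 89 = -276/1535 - 89 = -136891/1535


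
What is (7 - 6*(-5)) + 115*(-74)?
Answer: -8473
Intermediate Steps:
(7 - 6*(-5)) + 115*(-74) = (7 + 30) - 8510 = 37 - 8510 = -8473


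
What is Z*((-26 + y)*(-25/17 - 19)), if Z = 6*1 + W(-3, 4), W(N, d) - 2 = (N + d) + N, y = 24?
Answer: 4176/17 ≈ 245.65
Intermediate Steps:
W(N, d) = 2 + d + 2*N (W(N, d) = 2 + ((N + d) + N) = 2 + (d + 2*N) = 2 + d + 2*N)
Z = 6 (Z = 6*1 + (2 + 4 + 2*(-3)) = 6 + (2 + 4 - 6) = 6 + 0 = 6)
Z*((-26 + y)*(-25/17 - 19)) = 6*((-26 + 24)*(-25/17 - 19)) = 6*(-2*(-25*1/17 - 19)) = 6*(-2*(-25/17 - 19)) = 6*(-2*(-348/17)) = 6*(696/17) = 4176/17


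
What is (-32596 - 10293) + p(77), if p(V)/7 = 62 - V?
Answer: -42994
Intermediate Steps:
p(V) = 434 - 7*V (p(V) = 7*(62 - V) = 434 - 7*V)
(-32596 - 10293) + p(77) = (-32596 - 10293) + (434 - 7*77) = -42889 + (434 - 539) = -42889 - 105 = -42994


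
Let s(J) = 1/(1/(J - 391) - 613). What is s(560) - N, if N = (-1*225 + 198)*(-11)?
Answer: -30768181/103596 ≈ -297.00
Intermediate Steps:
N = 297 (N = (-225 + 198)*(-11) = -27*(-11) = 297)
s(J) = 1/(-613 + 1/(-391 + J)) (s(J) = 1/(1/(-391 + J) - 613) = 1/(-613 + 1/(-391 + J)))
s(560) - N = (391 - 1*560)/(-239684 + 613*560) - 1*297 = (391 - 560)/(-239684 + 343280) - 297 = -169/103596 - 297 = -30768181/103596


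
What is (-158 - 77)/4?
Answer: -235/4 ≈ -58.750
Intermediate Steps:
(-158 - 77)/4 = -235*1/4 = -235/4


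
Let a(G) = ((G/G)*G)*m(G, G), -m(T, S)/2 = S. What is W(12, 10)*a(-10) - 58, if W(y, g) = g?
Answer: -2058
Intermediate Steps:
m(T, S) = -2*S
a(G) = -2*G**2 (a(G) = ((G/G)*G)*(-2*G) = (1*G)*(-2*G) = G*(-2*G) = -2*G**2)
W(12, 10)*a(-10) - 58 = 10*(-2*(-10)**2) - 58 = 10*(-2*100) - 58 = 10*(-200) - 58 = -2000 - 58 = -2058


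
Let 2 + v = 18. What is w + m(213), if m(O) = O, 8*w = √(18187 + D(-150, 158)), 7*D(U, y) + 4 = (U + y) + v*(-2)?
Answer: 213 + √18183/8 ≈ 229.86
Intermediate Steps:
v = 16 (v = -2 + 18 = 16)
D(U, y) = -36/7 + U/7 + y/7 (D(U, y) = -4/7 + ((U + y) + 16*(-2))/7 = -4/7 + ((U + y) - 32)/7 = -4/7 + (-32 + U + y)/7 = -4/7 + (-32/7 + U/7 + y/7) = -36/7 + U/7 + y/7)
w = √18183/8 (w = √(18187 + (-36/7 + (⅐)*(-150) + (⅐)*158))/8 = √(18187 + (-36/7 - 150/7 + 158/7))/8 = √(18187 - 4)/8 = √18183/8 ≈ 16.856)
w + m(213) = √18183/8 + 213 = 213 + √18183/8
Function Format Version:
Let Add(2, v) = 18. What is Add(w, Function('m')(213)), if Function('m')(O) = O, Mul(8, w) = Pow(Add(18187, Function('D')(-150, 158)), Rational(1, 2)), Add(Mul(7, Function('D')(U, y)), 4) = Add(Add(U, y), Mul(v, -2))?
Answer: Add(213, Mul(Rational(1, 8), Pow(18183, Rational(1, 2)))) ≈ 229.86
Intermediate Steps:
v = 16 (v = Add(-2, 18) = 16)
Function('D')(U, y) = Add(Rational(-36, 7), Mul(Rational(1, 7), U), Mul(Rational(1, 7), y)) (Function('D')(U, y) = Add(Rational(-4, 7), Mul(Rational(1, 7), Add(Add(U, y), Mul(16, -2)))) = Add(Rational(-4, 7), Mul(Rational(1, 7), Add(Add(U, y), -32))) = Add(Rational(-4, 7), Mul(Rational(1, 7), Add(-32, U, y))) = Add(Rational(-4, 7), Add(Rational(-32, 7), Mul(Rational(1, 7), U), Mul(Rational(1, 7), y))) = Add(Rational(-36, 7), Mul(Rational(1, 7), U), Mul(Rational(1, 7), y)))
w = Mul(Rational(1, 8), Pow(18183, Rational(1, 2))) (w = Mul(Rational(1, 8), Pow(Add(18187, Add(Rational(-36, 7), Mul(Rational(1, 7), -150), Mul(Rational(1, 7), 158))), Rational(1, 2))) = Mul(Rational(1, 8), Pow(Add(18187, Add(Rational(-36, 7), Rational(-150, 7), Rational(158, 7))), Rational(1, 2))) = Mul(Rational(1, 8), Pow(Add(18187, -4), Rational(1, 2))) = Mul(Rational(1, 8), Pow(18183, Rational(1, 2))) ≈ 16.856)
Add(w, Function('m')(213)) = Add(Mul(Rational(1, 8), Pow(18183, Rational(1, 2))), 213) = Add(213, Mul(Rational(1, 8), Pow(18183, Rational(1, 2))))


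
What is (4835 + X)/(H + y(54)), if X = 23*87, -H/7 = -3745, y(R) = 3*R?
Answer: 6836/26377 ≈ 0.25917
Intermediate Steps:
H = 26215 (H = -7*(-3745) = 26215)
X = 2001
(4835 + X)/(H + y(54)) = (4835 + 2001)/(26215 + 3*54) = 6836/(26215 + 162) = 6836/26377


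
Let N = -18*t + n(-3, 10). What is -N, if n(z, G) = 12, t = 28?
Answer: 492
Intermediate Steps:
N = -492 (N = -18*28 + 12 = -504 + 12 = -492)
-N = -1*(-492) = 492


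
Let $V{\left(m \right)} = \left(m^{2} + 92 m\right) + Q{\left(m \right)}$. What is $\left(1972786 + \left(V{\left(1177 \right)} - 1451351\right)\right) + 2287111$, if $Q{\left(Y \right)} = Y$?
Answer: $4303336$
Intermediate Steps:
$V{\left(m \right)} = m^{2} + 93 m$ ($V{\left(m \right)} = \left(m^{2} + 92 m\right) + m = m^{2} + 93 m$)
$\left(1972786 + \left(V{\left(1177 \right)} - 1451351\right)\right) + 2287111 = \left(1972786 + \left(1177 \left(93 + 1177\right) - 1451351\right)\right) + 2287111 = \left(1972786 + \left(1177 \cdot 1270 - 1451351\right)\right) + 2287111 = \left(1972786 + \left(1494790 - 1451351\right)\right) + 2287111 = \left(1972786 + 43439\right) + 2287111 = 2016225 + 2287111 = 4303336$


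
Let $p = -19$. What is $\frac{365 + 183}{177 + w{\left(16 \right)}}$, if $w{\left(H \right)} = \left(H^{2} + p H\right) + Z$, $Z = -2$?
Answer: $\frac{548}{127} \approx 4.315$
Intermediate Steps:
$w{\left(H \right)} = -2 + H^{2} - 19 H$ ($w{\left(H \right)} = \left(H^{2} - 19 H\right) - 2 = -2 + H^{2} - 19 H$)
$\frac{365 + 183}{177 + w{\left(16 \right)}} = \frac{365 + 183}{177 - \left(306 - 256\right)} = \frac{548}{177 - 50} = \frac{548}{127}$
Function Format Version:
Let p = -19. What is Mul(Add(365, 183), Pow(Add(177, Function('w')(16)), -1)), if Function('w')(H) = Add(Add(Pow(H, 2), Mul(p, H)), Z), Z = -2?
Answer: Rational(548, 127) ≈ 4.3150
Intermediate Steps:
Function('w')(H) = Add(-2, Pow(H, 2), Mul(-19, H)) (Function('w')(H) = Add(Add(Pow(H, 2), Mul(-19, H)), -2) = Add(-2, Pow(H, 2), Mul(-19, H)))
Mul(Add(365, 183), Pow(Add(177, Function('w')(16)), -1)) = Mul(Add(365, 183), Pow(Add(177, Add(-2, Pow(16, 2), Mul(-19, 16))), -1)) = Mul(548, Pow(Add(177, Add(-2, 256, -304)), -1)) = Mul(548, Pow(Add(177, -50), -1)) = Mul(548, Pow(127, -1)) = Mul(548, Rational(1, 127)) = Rational(548, 127)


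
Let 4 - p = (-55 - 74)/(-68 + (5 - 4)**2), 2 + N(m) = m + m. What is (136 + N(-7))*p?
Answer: 16680/67 ≈ 248.96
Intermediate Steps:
N(m) = -2 + 2*m (N(m) = -2 + (m + m) = -2 + 2*m)
p = 139/67 (p = 4 - (-55 - 74)/(-68 + (5 - 4)**2) = 4 - (-129)/(-68 + 1**2) = 4 - (-129)/(-68 + 1) = 4 - (-129)/(-67) = 4 - (-129)*(-1)/67 = 4 - 1*129/67 = 4 - 129/67 = 139/67 ≈ 2.0746)
(136 + N(-7))*p = (136 + (-2 + 2*(-7)))*(139/67) = (136 + (-2 - 14))*(139/67) = (136 - 16)*(139/67) = 120*(139/67) = 16680/67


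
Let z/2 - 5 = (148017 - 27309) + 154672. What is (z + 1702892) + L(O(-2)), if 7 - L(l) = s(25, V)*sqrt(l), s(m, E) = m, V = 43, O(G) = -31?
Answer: 2253669 - 25*I*sqrt(31) ≈ 2.2537e+6 - 139.19*I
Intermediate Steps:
z = 550770 (z = 10 + 2*((148017 - 27309) + 154672) = 10 + 2*(120708 + 154672) = 10 + 2*275380 = 10 + 550760 = 550770)
L(l) = 7 - 25*sqrt(l)
(z + 1702892) + L(O(-2)) = (550770 + 1702892) + (7 - 25*I*sqrt(31)) = 2253662 + (7 - 25*I*sqrt(31)) = 2253669 - 25*I*sqrt(31)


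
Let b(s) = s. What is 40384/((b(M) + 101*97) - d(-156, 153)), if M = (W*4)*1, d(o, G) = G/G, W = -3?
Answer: 5048/1223 ≈ 4.1276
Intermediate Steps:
d(o, G) = 1
M = -12 (M = -3*4*1 = -12*1 = -12)
40384/((b(M) + 101*97) - d(-156, 153)) = 40384/((-12 + 101*97) - 1*1) = 40384/((-12 + 9797) - 1) = 40384/(9785 - 1) = 40384/9784 = 40384*(1/9784) = 5048/1223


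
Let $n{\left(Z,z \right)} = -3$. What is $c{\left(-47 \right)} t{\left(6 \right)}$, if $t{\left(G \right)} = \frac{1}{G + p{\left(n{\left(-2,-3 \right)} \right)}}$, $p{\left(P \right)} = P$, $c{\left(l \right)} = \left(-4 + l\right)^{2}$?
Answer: $867$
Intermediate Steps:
$t{\left(G \right)} = \frac{1}{-3 + G}$ ($t{\left(G \right)} = \frac{1}{G - 3} = \frac{1}{-3 + G}$)
$c{\left(-47 \right)} t{\left(6 \right)} = \frac{\left(-4 - 47\right)^{2}}{-3 + 6} = \frac{\left(-51\right)^{2}}{3} = 2601 \cdot \frac{1}{3} = 867$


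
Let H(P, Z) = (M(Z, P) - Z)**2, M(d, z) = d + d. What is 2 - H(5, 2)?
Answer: -2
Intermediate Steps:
M(d, z) = 2*d
H(P, Z) = Z**2 (H(P, Z) = (2*Z - Z)**2 = Z**2)
2 - H(5, 2) = 2 - 1*2**2 = 2 - 1*4 = 2 - 4 = -2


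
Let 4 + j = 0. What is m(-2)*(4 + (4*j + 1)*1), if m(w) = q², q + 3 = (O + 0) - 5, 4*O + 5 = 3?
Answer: -3179/4 ≈ -794.75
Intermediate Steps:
O = -½ (O = -5/4 + (¼)*3 = -5/4 + ¾ = -½ ≈ -0.50000)
j = -4 (j = -4 + 0 = -4)
q = -17/2 (q = -3 + ((-½ + 0) - 5) = -3 + (-½ - 5) = -3 - 11/2 = -17/2 ≈ -8.5000)
m(w) = 289/4 (m(w) = (-17/2)² = 289/4)
m(-2)*(4 + (4*j + 1)*1) = 289*(4 + (4*(-4) + 1)*1)/4 = 289*(4 + (-16 + 1)*1)/4 = 289*(4 - 15*1)/4 = 289*(4 - 15)/4 = (289/4)*(-11) = -3179/4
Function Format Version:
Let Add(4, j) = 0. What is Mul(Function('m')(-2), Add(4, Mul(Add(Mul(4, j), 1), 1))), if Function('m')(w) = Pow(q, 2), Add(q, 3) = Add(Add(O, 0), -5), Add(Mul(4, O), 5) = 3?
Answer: Rational(-3179, 4) ≈ -794.75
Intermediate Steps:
O = Rational(-1, 2) (O = Add(Rational(-5, 4), Mul(Rational(1, 4), 3)) = Add(Rational(-5, 4), Rational(3, 4)) = Rational(-1, 2) ≈ -0.50000)
j = -4 (j = Add(-4, 0) = -4)
q = Rational(-17, 2) (q = Add(-3, Add(Add(Rational(-1, 2), 0), -5)) = Add(-3, Add(Rational(-1, 2), -5)) = Add(-3, Rational(-11, 2)) = Rational(-17, 2) ≈ -8.5000)
Function('m')(w) = Rational(289, 4) (Function('m')(w) = Pow(Rational(-17, 2), 2) = Rational(289, 4))
Mul(Function('m')(-2), Add(4, Mul(Add(Mul(4, j), 1), 1))) = Mul(Rational(289, 4), Add(4, Mul(Add(Mul(4, -4), 1), 1))) = Mul(Rational(289, 4), Add(4, Mul(Add(-16, 1), 1))) = Mul(Rational(289, 4), Add(4, Mul(-15, 1))) = Mul(Rational(289, 4), Add(4, -15)) = Mul(Rational(289, 4), -11) = Rational(-3179, 4)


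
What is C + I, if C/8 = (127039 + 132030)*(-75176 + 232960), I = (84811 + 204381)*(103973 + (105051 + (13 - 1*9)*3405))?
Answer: 391402408416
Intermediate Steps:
I = 64386863648 (I = 289192*(103973 + (105051 + (13 - 9)*3405)) = 289192*(103973 + (105051 + 4*3405)) = 289192*(103973 + (105051 + 13620)) = 289192*(103973 + 118671) = 289192*222644 = 64386863648)
C = 327015544768 (C = 8*((127039 + 132030)*(-75176 + 232960)) = 8*(259069*157784) = 8*40876943096 = 327015544768)
C + I = 327015544768 + 64386863648 = 391402408416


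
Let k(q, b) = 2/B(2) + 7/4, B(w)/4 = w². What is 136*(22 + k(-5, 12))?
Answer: 3247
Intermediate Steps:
B(w) = 4*w²
k(q, b) = 15/8 (k(q, b) = 2/((4*2²)) + 7/4 = 2/((4*4)) + 7*(¼) = 2/16 + 7/4 = 2*(1/16) + 7/4 = ⅛ + 7/4 = 15/8)
136*(22 + k(-5, 12)) = 136*(22 + 15/8) = 136*(191/8) = 3247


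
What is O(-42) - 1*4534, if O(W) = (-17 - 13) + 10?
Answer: -4554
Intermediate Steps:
O(W) = -20 (O(W) = -30 + 10 = -20)
O(-42) - 1*4534 = -20 - 1*4534 = -20 - 4534 = -4554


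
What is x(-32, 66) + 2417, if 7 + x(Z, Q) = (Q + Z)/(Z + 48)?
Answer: 19297/8 ≈ 2412.1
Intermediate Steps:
x(Z, Q) = -7 + (Q + Z)/(48 + Z) (x(Z, Q) = -7 + (Q + Z)/(Z + 48) = -7 + (Q + Z)/(48 + Z))
x(-32, 66) + 2417 = (-336 + 66 - 6*(-32))/(48 - 32) + 2417 = (-336 + 66 + 192)/16 + 2417 = (1/16)*(-78) + 2417 = -39/8 + 2417 = 19297/8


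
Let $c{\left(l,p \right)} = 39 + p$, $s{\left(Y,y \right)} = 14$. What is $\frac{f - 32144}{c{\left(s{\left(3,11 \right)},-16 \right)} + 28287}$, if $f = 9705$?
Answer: $- \frac{1181}{1490} \approx -0.79262$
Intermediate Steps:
$\frac{f - 32144}{c{\left(s{\left(3,11 \right)},-16 \right)} + 28287} = \frac{9705 - 32144}{\left(39 - 16\right) + 28287} = - \frac{22439}{23 + 28287} = - \frac{22439}{28310} = \left(-22439\right) \frac{1}{28310} = - \frac{1181}{1490}$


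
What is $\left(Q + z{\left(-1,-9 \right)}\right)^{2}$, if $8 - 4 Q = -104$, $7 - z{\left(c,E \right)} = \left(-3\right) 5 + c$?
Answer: $2601$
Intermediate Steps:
$z{\left(c,E \right)} = 22 - c$ ($z{\left(c,E \right)} = 7 - \left(\left(-3\right) 5 + c\right) = 7 - \left(-15 + c\right) = 22 - c$)
$Q = 28$ ($Q = 2 - -26 = 2 + 26 = 28$)
$\left(Q + z{\left(-1,-9 \right)}\right)^{2} = \left(28 + \left(22 - -1\right)\right)^{2} = \left(28 + \left(22 + 1\right)\right)^{2} = \left(28 + 23\right)^{2} = 51^{2} = 2601$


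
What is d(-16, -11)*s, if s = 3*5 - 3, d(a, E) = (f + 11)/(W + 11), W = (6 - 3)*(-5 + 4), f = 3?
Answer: 21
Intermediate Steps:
W = -3 (W = 3*(-1) = -3)
d(a, E) = 7/4 (d(a, E) = (3 + 11)/(-3 + 11) = 14/8 = 14*(⅛) = 7/4)
s = 12 (s = 15 - 3 = 12)
d(-16, -11)*s = (7/4)*12 = 21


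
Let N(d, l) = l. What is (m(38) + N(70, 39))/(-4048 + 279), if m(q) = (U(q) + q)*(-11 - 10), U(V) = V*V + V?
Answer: 31881/3769 ≈ 8.4587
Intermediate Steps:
U(V) = V + V² (U(V) = V² + V = V + V²)
m(q) = -21*q - 21*q*(1 + q) (m(q) = (q*(1 + q) + q)*(-11 - 10) = (q + q*(1 + q))*(-21) = -21*q - 21*q*(1 + q))
(m(38) + N(70, 39))/(-4048 + 279) = (21*38*(-2 - 1*38) + 39)/(-4048 + 279) = (21*38*(-2 - 38) + 39)/(-3769) = (21*38*(-40) + 39)*(-1/3769) = (-31920 + 39)*(-1/3769) = -31881*(-1/3769) = 31881/3769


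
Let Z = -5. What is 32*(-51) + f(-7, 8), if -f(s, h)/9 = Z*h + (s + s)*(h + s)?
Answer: -1146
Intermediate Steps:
f(s, h) = 45*h - 18*s*(h + s) (f(s, h) = -9*(-5*h + (s + s)*(h + s)) = -9*(-5*h + (2*s)*(h + s)) = -9*(-5*h + 2*s*(h + s)) = 45*h - 18*s*(h + s))
32*(-51) + f(-7, 8) = 32*(-51) + (-18*(-7)² + 45*8 - 18*8*(-7)) = -1632 + (-18*49 + 360 + 1008) = -1632 + (-882 + 360 + 1008) = -1632 + 486 = -1146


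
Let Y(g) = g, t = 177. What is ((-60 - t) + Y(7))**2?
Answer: 52900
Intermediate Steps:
((-60 - t) + Y(7))**2 = ((-60 - 1*177) + 7)**2 = ((-60 - 177) + 7)**2 = (-237 + 7)**2 = (-230)**2 = 52900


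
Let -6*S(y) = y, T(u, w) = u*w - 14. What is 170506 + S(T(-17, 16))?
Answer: 511661/3 ≈ 1.7055e+5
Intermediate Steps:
T(u, w) = -14 + u*w
S(y) = -y/6
170506 + S(T(-17, 16)) = 170506 - (-14 - 17*16)/6 = 170506 - (-14 - 272)/6 = 170506 - ⅙*(-286) = 170506 + 143/3 = 511661/3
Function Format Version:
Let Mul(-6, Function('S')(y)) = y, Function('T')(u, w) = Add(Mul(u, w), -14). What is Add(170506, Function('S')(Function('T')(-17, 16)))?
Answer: Rational(511661, 3) ≈ 1.7055e+5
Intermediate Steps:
Function('T')(u, w) = Add(-14, Mul(u, w))
Function('S')(y) = Mul(Rational(-1, 6), y)
Add(170506, Function('S')(Function('T')(-17, 16))) = Add(170506, Mul(Rational(-1, 6), Add(-14, Mul(-17, 16)))) = Add(170506, Mul(Rational(-1, 6), Add(-14, -272))) = Add(170506, Mul(Rational(-1, 6), -286)) = Add(170506, Rational(143, 3)) = Rational(511661, 3)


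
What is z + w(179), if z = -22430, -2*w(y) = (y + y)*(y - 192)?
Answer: -20103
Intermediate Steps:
w(y) = -y*(-192 + y) (w(y) = -(y + y)*(y - 192)/2 = -2*y*(-192 + y)/2 = -y*(-192 + y))
z + w(179) = -22430 + 179*(192 - 1*179) = -22430 + 179*(192 - 179) = -22430 + 179*13 = -22430 + 2327 = -20103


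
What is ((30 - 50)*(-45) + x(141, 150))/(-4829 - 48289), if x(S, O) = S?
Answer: -347/17706 ≈ -0.019598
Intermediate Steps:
((30 - 50)*(-45) + x(141, 150))/(-4829 - 48289) = ((30 - 50)*(-45) + 141)/(-4829 - 48289) = (-20*(-45) + 141)/(-53118) = (900 + 141)*(-1/53118) = 1041*(-1/53118) = -347/17706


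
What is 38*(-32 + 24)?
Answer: -304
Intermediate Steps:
38*(-32 + 24) = 38*(-8) = -304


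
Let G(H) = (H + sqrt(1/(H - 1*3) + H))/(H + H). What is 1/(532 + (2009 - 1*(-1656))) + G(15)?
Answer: 4199/8394 + sqrt(543)/180 ≈ 0.62970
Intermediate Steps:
G(H) = (H + sqrt(H + 1/(-3 + H)))/(2*H) (G(H) = (H + sqrt(1/(H - 3) + H))/((2*H)) = (H + sqrt(1/(-3 + H) + H))*(1/(2*H)) = (H + sqrt(H + 1/(-3 + H)))*(1/(2*H)) = (H + sqrt(H + 1/(-3 + H)))/(2*H))
1/(532 + (2009 - 1*(-1656))) + G(15) = 1/(532 + (2009 - 1*(-1656))) + (1/2)*(15 + sqrt((1 + 15*(-3 + 15))/(-3 + 15)))/15 = 1/(532 + (2009 + 1656)) + (1/2)*(1/15)*(15 + sqrt((1 + 15*12)/12)) = 1/(532 + 3665) + (1/2)*(1/15)*(15 + sqrt((1 + 180)/12)) = 1/4197 + (1/2)*(1/15)*(15 + sqrt((1/12)*181)) = 1/4197 + (1/2)*(1/15)*(15 + sqrt(181/12)) = 1/4197 + (1/2)*(1/15)*(15 + sqrt(543)/6) = 1/4197 + (1/2 + sqrt(543)/180) = 4199/8394 + sqrt(543)/180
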